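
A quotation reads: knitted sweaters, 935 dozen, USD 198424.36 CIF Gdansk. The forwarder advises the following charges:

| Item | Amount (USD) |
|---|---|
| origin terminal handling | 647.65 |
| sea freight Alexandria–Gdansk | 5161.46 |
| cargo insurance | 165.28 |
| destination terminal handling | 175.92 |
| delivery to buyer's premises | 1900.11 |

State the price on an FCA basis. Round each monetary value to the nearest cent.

FCA price: USD 192449.97

Not relevant to the conversion: delivery, destination terminal — on the buyer under both terms; not part of either seller's price.
From CIF to FCA, the seller no longer bears: origin terminal, freight, insurance.
FCA price = 198424.36 − 647.65 − 5161.46 − 165.28 = 192449.97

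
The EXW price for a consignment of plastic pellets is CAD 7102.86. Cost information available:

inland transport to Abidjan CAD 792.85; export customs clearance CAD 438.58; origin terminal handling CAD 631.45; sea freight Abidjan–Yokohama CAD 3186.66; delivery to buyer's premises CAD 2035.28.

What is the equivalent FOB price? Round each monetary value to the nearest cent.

Not relevant to the conversion: delivery, freight — on the buyer under both terms; not part of either seller's price.
From EXW to FOB, the seller additionally bears: inland to port, export clearance, origin terminal.
FOB price = 7102.86 + 792.85 + 438.58 + 631.45 = 8965.74

FOB price: CAD 8965.74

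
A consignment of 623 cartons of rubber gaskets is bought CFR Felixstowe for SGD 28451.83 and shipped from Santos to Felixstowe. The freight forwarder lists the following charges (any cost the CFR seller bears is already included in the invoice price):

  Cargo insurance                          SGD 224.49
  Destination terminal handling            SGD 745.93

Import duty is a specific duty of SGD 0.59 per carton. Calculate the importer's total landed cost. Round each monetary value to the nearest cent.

Total landed cost: SGD 29789.82

CFR: the seller pays costs through ocean freight to the destination port, but not insurance.
CIF value = CFR price + insurance = 28451.83 + 224.49 = 28676.32
Import duty = 623 × 0.59 = 367.57
Buyer bears: insurance 224.49 + destination terminal 745.93 + duty 367.57 = 1337.99
Landed cost = invoice 28451.83 + 1337.99 = 29789.82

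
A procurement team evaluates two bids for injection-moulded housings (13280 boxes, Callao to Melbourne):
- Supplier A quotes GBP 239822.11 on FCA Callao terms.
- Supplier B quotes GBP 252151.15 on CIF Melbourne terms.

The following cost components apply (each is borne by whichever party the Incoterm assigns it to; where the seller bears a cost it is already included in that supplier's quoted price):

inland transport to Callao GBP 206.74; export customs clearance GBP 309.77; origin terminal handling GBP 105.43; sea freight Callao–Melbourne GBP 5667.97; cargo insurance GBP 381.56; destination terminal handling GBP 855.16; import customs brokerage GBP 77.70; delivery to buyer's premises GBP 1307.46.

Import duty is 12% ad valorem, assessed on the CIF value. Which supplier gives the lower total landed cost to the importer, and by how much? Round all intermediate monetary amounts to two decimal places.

Supplier A (FCA):
CIF value = FCA price + origin terminal + freight + insurance = 239822.11 + 105.43 + 5667.97 + 381.56 = 245977.07
Import duty = 245977.07 × 12% = 29517.25
Buyer bears (A): 105.43 + 5667.97 + 381.56 + 855.16 + 77.70 + 1307.46 = 8395.28
Landed cost (A) = invoice 239822.11 + 8395.28 + duty 29517.25 = 277734.64
Supplier B (CIF):
The CIF price already equals the CIF value: 252151.15
Import duty = 252151.15 × 12% = 30258.14
Buyer bears (B): 855.16 + 77.70 + 1307.46 = 2240.32
Landed cost (B) = invoice 252151.15 + 2240.32 + duty 30258.14 = 284649.61
Difference = |277734.64 − 284649.61| = 6914.97

Supplier A is cheaper by GBP 6914.97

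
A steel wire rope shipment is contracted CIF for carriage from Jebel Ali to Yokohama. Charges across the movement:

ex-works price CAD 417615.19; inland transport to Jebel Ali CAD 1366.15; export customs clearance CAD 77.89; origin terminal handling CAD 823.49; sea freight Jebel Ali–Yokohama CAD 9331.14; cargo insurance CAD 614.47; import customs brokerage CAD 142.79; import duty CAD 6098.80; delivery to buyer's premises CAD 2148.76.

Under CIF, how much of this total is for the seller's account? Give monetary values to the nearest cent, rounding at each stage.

Seller's account: CAD 429828.33

CIF: the seller pays costs through ocean freight and marine insurance to the destination port.
Seller's account: goods 417615.19 + inland to port 1366.15 + export clearance 77.89 + origin terminal 823.49 + freight 9331.14 + insurance 614.47 = 429828.33
Buyer's account: brokerage 142.79 + duty 6098.80 + delivery 2148.76 = 8390.35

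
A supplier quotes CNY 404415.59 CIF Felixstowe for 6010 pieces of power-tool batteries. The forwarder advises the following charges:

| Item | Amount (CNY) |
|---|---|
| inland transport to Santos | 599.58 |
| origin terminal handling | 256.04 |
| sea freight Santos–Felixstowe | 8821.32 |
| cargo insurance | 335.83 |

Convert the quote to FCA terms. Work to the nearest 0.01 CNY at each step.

FCA price: CNY 395002.40

Not relevant to the conversion: inland to port — on the seller under both CIF and FCA; already in the CIF price and stays in the FCA price.
From CIF to FCA, the seller no longer bears: origin terminal, freight, insurance.
FCA price = 404415.59 − 256.04 − 8821.32 − 335.83 = 395002.40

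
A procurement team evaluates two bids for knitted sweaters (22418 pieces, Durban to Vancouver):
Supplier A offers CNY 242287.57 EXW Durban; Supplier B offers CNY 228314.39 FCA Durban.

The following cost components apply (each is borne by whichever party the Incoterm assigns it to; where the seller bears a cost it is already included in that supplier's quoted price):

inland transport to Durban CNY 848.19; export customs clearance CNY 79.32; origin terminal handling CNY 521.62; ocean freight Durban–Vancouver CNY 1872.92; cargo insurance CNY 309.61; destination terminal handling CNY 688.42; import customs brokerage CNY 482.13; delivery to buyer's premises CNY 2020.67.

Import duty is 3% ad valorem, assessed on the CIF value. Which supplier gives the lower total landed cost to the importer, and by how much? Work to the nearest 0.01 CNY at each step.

Supplier A (EXW):
CIF value = EXW price + inland to port + export clearance + origin terminal + freight + insurance = 242287.57 + 848.19 + 79.32 + 521.62 + 1872.92 + 309.61 = 245919.23
Import duty = 245919.23 × 3% = 7377.58
Buyer bears (A): 848.19 + 79.32 + 521.62 + 1872.92 + 309.61 + 688.42 + 482.13 + 2020.67 = 6822.88
Landed cost (A) = invoice 242287.57 + 6822.88 + duty 7377.58 = 256488.03
Supplier B (FCA):
CIF value = FCA price + origin terminal + freight + insurance = 228314.39 + 521.62 + 1872.92 + 309.61 = 231018.54
Import duty = 231018.54 × 3% = 6930.56
Buyer bears (B): 521.62 + 1872.92 + 309.61 + 688.42 + 482.13 + 2020.67 = 5895.37
Landed cost (B) = invoice 228314.39 + 5895.37 + duty 6930.56 = 241140.32
Difference = |256488.03 − 241140.32| = 15347.71

Supplier B is cheaper by CNY 15347.71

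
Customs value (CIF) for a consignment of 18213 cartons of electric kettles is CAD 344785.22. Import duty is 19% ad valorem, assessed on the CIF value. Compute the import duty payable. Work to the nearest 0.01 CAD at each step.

Import duty = 344785.22 × 19% = 65509.19

Import duty: CAD 65509.19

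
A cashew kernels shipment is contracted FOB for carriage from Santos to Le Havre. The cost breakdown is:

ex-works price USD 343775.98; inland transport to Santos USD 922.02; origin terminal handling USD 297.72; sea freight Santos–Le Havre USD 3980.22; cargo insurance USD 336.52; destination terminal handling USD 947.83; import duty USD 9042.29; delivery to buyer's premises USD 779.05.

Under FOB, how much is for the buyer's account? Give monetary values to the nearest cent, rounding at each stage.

Buyer's account: USD 15085.91

FOB: the seller bears costs until goods are on board at the origin port; the buyer bears freight, insurance and all costs thereafter.
Seller's account: goods 343775.98 + inland to port 922.02 + origin terminal 297.72 = 344995.72
Buyer's account: freight 3980.22 + insurance 336.52 + destination terminal 947.83 + duty 9042.29 + delivery 779.05 = 15085.91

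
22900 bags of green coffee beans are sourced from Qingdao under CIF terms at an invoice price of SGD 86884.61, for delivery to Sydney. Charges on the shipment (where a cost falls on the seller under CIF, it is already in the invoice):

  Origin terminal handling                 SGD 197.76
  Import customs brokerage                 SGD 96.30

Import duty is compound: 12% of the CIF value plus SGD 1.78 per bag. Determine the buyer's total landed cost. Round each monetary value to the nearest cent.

Total landed cost: SGD 138169.06

CIF: the seller pays costs through ocean freight and marine insurance to the destination port.
Already in the invoice (seller's account under CIF): origin terminal — exclude.
The CIF price already equals the CIF value: 86884.61
Ad valorem component: 86884.61 × 12% = 10426.15
Specific component: 22900 × 1.78 = 40762.00
Import duty = 10426.15 + 40762.00 = 51188.15
Buyer bears: brokerage 96.30 + duty 51188.15 = 51284.45
Landed cost = invoice 86884.61 + 51284.45 = 138169.06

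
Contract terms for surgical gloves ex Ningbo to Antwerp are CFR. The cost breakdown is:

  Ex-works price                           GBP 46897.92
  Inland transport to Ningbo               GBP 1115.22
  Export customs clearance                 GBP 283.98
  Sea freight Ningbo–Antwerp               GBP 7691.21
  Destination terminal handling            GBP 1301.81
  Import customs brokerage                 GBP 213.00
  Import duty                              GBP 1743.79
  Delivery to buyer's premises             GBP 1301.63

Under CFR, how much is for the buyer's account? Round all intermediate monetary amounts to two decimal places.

Buyer's account: GBP 4560.23

CFR: the seller pays costs through ocean freight to the destination port, but not insurance.
Seller's account: goods 46897.92 + inland to port 1115.22 + export clearance 283.98 + freight 7691.21 = 55988.33
Buyer's account: destination terminal 1301.81 + brokerage 213.00 + duty 1743.79 + delivery 1301.63 = 4560.23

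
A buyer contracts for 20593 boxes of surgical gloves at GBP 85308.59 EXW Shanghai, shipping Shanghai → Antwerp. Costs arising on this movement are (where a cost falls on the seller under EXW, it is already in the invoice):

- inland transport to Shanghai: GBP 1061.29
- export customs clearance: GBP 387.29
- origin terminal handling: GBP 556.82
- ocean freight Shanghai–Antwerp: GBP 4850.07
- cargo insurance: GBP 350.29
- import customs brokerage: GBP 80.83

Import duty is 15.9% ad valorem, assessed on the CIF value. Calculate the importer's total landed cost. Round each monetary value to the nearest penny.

EXW: the seller makes goods available at their premises; the buyer bears all onward costs.
CIF value = EXW price + inland to port + export clearance + origin terminal + freight + insurance = 85308.59 + 1061.29 + 387.29 + 556.82 + 4850.07 + 350.29 = 92514.35
Import duty = 92514.35 × 15.9% = 14709.78
Buyer bears: inland to port 1061.29 + export clearance 387.29 + origin terminal 556.82 + freight 4850.07 + insurance 350.29 + brokerage 80.83 + duty 14709.78 = 21996.37
Landed cost = invoice 85308.59 + 21996.37 = 107304.96

Total landed cost: GBP 107304.96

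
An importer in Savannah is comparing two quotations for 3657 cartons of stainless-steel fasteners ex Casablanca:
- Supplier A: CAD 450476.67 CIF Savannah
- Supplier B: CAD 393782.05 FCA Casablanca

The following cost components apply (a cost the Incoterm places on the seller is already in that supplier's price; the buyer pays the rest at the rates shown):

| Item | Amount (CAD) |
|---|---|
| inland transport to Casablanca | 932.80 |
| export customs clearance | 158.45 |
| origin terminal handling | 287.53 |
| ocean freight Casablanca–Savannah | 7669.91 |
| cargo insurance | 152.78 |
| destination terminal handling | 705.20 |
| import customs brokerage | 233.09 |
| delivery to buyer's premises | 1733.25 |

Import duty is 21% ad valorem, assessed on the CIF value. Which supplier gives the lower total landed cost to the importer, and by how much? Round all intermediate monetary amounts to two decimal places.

Supplier A (CIF):
The CIF price already equals the CIF value: 450476.67
Import duty = 450476.67 × 21% = 94600.10
Buyer bears (A): 705.20 + 233.09 + 1733.25 = 2671.54
Landed cost (A) = invoice 450476.67 + 2671.54 + duty 94600.10 = 547748.31
Supplier B (FCA):
CIF value = FCA price + origin terminal + freight + insurance = 393782.05 + 287.53 + 7669.91 + 152.78 = 401892.27
Import duty = 401892.27 × 21% = 84397.38
Buyer bears (B): 287.53 + 7669.91 + 152.78 + 705.20 + 233.09 + 1733.25 = 10781.76
Landed cost (B) = invoice 393782.05 + 10781.76 + duty 84397.38 = 488961.19
Difference = |547748.31 − 488961.19| = 58787.12

Supplier B is cheaper by CAD 58787.12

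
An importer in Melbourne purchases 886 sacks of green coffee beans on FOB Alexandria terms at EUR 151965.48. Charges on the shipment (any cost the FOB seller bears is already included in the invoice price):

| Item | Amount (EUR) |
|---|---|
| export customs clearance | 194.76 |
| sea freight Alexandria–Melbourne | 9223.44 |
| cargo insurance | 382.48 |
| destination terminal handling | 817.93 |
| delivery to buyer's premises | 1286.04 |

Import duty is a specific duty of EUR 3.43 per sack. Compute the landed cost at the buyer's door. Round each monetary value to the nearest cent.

Total landed cost: EUR 166714.35

FOB: the seller bears costs until goods are on board at the origin port; the buyer bears freight, insurance and all costs thereafter.
Already in the invoice (seller's account under FOB): export clearance — exclude.
CIF value = FOB price + freight + insurance = 151965.48 + 9223.44 + 382.48 = 161571.40
Import duty = 886 × 3.43 = 3038.98
Buyer bears: freight 9223.44 + insurance 382.48 + destination terminal 817.93 + delivery 1286.04 + duty 3038.98 = 14748.87
Landed cost = invoice 151965.48 + 14748.87 = 166714.35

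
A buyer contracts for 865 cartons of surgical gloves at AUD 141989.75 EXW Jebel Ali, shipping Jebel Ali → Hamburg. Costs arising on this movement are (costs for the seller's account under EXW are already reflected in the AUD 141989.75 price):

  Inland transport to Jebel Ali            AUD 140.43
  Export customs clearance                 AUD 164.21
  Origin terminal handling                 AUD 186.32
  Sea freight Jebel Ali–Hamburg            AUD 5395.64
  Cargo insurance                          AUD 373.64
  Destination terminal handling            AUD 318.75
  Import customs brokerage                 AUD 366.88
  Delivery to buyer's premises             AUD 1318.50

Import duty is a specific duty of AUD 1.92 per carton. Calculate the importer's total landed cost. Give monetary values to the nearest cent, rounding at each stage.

EXW: the seller makes goods available at their premises; the buyer bears all onward costs.
CIF value = EXW price + inland to port + export clearance + origin terminal + freight + insurance = 141989.75 + 140.43 + 164.21 + 186.32 + 5395.64 + 373.64 = 148249.99
Import duty = 865 × 1.92 = 1660.80
Buyer bears: inland to port 140.43 + export clearance 164.21 + origin terminal 186.32 + freight 5395.64 + insurance 373.64 + destination terminal 318.75 + brokerage 366.88 + delivery 1318.50 + duty 1660.80 = 9925.17
Landed cost = invoice 141989.75 + 9925.17 = 151914.92

Total landed cost: AUD 151914.92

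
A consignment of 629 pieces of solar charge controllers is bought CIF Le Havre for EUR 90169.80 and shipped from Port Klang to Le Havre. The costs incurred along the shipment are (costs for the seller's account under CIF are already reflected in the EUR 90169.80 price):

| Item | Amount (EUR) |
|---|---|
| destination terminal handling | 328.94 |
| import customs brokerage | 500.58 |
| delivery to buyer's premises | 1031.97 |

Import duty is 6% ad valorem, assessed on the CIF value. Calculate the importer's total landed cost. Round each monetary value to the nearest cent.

Total landed cost: EUR 97441.48

CIF: the seller pays costs through ocean freight and marine insurance to the destination port.
The CIF price already equals the CIF value: 90169.80
Import duty = 90169.80 × 6% = 5410.19
Buyer bears: destination terminal 328.94 + brokerage 500.58 + delivery 1031.97 + duty 5410.19 = 7271.68
Landed cost = invoice 90169.80 + 7271.68 = 97441.48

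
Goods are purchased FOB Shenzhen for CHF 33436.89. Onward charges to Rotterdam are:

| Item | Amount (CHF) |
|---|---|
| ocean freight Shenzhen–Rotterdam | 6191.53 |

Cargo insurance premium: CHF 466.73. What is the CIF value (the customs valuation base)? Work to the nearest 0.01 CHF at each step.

CIF = FOB price + freight + insurance
CIF = 33436.89 + 6191.53 + 466.73 = 40095.15

CIF value: CHF 40095.15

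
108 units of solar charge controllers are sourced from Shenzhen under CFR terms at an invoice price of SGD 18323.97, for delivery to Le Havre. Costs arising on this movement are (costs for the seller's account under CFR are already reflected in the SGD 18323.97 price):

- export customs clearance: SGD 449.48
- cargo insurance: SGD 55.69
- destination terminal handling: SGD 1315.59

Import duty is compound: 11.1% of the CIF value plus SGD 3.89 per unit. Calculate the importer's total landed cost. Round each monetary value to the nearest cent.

CFR: the seller pays costs through ocean freight to the destination port, but not insurance.
Already in the invoice (seller's account under CFR): export clearance — exclude.
CIF value = CFR price + insurance = 18323.97 + 55.69 = 18379.66
Ad valorem component: 18379.66 × 11.1% = 2040.14
Specific component: 108 × 3.89 = 420.12
Import duty = 2040.14 + 420.12 = 2460.26
Buyer bears: insurance 55.69 + destination terminal 1315.59 + duty 2460.26 = 3831.54
Landed cost = invoice 18323.97 + 3831.54 = 22155.51

Total landed cost: SGD 22155.51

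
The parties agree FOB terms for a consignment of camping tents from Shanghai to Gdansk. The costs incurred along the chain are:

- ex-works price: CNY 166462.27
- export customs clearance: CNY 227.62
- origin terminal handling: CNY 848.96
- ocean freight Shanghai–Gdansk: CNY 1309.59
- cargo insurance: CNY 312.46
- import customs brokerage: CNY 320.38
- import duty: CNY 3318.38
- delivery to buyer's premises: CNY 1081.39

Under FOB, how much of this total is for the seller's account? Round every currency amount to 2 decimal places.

FOB: the seller bears costs until goods are on board at the origin port; the buyer bears freight, insurance and all costs thereafter.
Seller's account: goods 166462.27 + export clearance 227.62 + origin terminal 848.96 = 167538.85
Buyer's account: freight 1309.59 + insurance 312.46 + brokerage 320.38 + duty 3318.38 + delivery 1081.39 = 6342.20

Seller's account: CNY 167538.85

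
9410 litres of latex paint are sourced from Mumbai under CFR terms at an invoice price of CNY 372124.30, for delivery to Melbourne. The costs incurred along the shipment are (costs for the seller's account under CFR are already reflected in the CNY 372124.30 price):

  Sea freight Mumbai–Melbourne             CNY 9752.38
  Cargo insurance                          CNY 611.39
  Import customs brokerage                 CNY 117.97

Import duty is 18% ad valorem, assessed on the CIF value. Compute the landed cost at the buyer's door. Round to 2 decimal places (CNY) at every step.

Total landed cost: CNY 439946.08

CFR: the seller pays costs through ocean freight to the destination port, but not insurance.
Already in the invoice (seller's account under CFR): freight — exclude.
CIF value = CFR price + insurance = 372124.30 + 611.39 = 372735.69
Import duty = 372735.69 × 18% = 67092.42
Buyer bears: insurance 611.39 + brokerage 117.97 + duty 67092.42 = 67821.78
Landed cost = invoice 372124.30 + 67821.78 = 439946.08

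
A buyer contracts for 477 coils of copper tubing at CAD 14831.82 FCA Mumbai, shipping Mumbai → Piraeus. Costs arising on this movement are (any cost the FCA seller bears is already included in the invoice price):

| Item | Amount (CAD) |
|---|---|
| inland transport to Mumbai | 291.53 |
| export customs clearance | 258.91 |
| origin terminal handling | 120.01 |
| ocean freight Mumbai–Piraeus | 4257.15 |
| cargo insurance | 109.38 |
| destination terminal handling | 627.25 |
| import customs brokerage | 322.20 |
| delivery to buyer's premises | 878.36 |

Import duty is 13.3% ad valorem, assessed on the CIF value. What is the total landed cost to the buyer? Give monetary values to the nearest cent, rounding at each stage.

Total landed cost: CAD 23715.51

FCA: the seller delivers export-cleared goods to the carrier; the buyer bears costs from that point.
Already in the invoice (seller's account under FCA): inland to port, export clearance — exclude.
CIF value = FCA price + origin terminal + freight + insurance = 14831.82 + 120.01 + 4257.15 + 109.38 = 19318.36
Import duty = 19318.36 × 13.3% = 2569.34
Buyer bears: origin terminal 120.01 + freight 4257.15 + insurance 109.38 + destination terminal 627.25 + brokerage 322.20 + delivery 878.36 + duty 2569.34 = 8883.69
Landed cost = invoice 14831.82 + 8883.69 = 23715.51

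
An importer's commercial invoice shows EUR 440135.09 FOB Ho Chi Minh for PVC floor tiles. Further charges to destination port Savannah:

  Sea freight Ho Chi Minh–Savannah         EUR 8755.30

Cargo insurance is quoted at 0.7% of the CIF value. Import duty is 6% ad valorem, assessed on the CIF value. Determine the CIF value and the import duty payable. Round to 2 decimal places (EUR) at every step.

Let C be the CIF value. C = FOB price + freight + 0.7% × C
C − 0.7% × C = 440135.09 + 8755.30
0.993 × C = 448890.39
C = 448890.39 / 0.993 = 452054.77
Insurance premium = 0.7% × 452054.77 = 3164.38
Import duty = 452054.77 × 6% = 27123.29

CIF value: EUR 452054.77; import duty: EUR 27123.29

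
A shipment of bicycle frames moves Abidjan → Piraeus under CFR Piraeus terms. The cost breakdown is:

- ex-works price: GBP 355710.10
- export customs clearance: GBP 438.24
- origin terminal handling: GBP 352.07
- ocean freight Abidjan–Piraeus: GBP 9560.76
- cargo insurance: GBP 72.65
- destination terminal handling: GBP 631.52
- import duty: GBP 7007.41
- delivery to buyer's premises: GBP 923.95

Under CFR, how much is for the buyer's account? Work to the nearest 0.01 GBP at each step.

Buyer's account: GBP 8635.53

CFR: the seller pays costs through ocean freight to the destination port, but not insurance.
Seller's account: goods 355710.10 + export clearance 438.24 + origin terminal 352.07 + freight 9560.76 = 366061.17
Buyer's account: insurance 72.65 + destination terminal 631.52 + duty 7007.41 + delivery 923.95 = 8635.53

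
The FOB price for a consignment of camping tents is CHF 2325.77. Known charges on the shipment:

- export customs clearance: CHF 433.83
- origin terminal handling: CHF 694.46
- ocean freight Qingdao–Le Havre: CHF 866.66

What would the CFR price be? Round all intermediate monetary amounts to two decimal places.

Not relevant to the conversion: origin terminal, export clearance — on the seller under both FOB and CFR; already in the FOB price and stays in the CFR price.
From FOB to CFR, the seller additionally bears: freight.
CFR price = 2325.77 + 866.66 = 3192.43

CFR price: CHF 3192.43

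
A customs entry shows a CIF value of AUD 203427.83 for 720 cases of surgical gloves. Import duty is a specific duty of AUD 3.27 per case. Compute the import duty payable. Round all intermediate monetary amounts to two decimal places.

Import duty = 720 × 3.27 = 2354.40

Import duty: AUD 2354.40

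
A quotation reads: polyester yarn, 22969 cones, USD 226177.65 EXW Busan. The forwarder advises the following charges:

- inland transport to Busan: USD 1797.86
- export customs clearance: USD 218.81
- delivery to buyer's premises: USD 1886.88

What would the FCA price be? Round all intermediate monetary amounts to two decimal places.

Not relevant to the conversion: delivery — on the buyer under both terms; not part of either seller's price.
From EXW to FCA, the seller additionally bears: inland to port, export clearance.
FCA price = 226177.65 + 1797.86 + 218.81 = 228194.32

FCA price: USD 228194.32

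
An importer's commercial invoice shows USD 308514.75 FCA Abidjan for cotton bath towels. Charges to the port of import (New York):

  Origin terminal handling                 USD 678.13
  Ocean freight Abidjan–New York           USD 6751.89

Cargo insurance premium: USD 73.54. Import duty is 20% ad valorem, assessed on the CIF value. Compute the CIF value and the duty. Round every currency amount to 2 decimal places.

CIF = FCA price + pre-shipment costs + freight + insurance
CIF = 308514.75 + 678.13 + 6751.89 + 73.54 = 316018.31
Import duty = 316018.31 × 20% = 63203.66

CIF value: USD 316018.31; import duty: USD 63203.66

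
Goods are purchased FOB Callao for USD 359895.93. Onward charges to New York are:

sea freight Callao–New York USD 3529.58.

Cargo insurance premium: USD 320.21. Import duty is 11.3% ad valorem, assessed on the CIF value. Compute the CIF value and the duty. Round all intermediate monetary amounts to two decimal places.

CIF value: USD 363745.72; import duty: USD 41103.27

CIF = FOB price + freight + insurance
CIF = 359895.93 + 3529.58 + 320.21 = 363745.72
Import duty = 363745.72 × 11.3% = 41103.27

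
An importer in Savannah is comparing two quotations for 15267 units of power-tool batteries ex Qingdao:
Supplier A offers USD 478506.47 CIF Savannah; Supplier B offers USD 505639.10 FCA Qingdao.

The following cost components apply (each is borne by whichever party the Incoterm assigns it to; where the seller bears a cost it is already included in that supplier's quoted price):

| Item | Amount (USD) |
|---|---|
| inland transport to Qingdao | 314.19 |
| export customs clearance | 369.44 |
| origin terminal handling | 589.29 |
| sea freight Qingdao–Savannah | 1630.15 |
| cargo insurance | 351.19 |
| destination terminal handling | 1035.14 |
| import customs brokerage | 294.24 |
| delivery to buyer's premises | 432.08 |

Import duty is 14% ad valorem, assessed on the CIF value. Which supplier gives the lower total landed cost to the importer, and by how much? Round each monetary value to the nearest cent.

Supplier A is cheaper by USD 33861.71

Supplier A (CIF):
The CIF price already equals the CIF value: 478506.47
Import duty = 478506.47 × 14% = 66990.91
Buyer bears (A): 1035.14 + 294.24 + 432.08 = 1761.46
Landed cost (A) = invoice 478506.47 + 1761.46 + duty 66990.91 = 547258.84
Supplier B (FCA):
CIF value = FCA price + origin terminal + freight + insurance = 505639.10 + 589.29 + 1630.15 + 351.19 = 508209.73
Import duty = 508209.73 × 14% = 71149.36
Buyer bears (B): 589.29 + 1630.15 + 351.19 + 1035.14 + 294.24 + 432.08 = 4332.09
Landed cost (B) = invoice 505639.10 + 4332.09 + duty 71149.36 = 581120.55
Difference = |547258.84 − 581120.55| = 33861.71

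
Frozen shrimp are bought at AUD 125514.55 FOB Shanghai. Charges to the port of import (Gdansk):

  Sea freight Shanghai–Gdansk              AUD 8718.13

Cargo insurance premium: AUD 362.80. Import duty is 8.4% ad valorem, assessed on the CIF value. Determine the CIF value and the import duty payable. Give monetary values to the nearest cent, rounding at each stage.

CIF = FOB price + freight + insurance
CIF = 125514.55 + 8718.13 + 362.80 = 134595.48
Import duty = 134595.48 × 8.4% = 11306.02

CIF value: AUD 134595.48; import duty: AUD 11306.02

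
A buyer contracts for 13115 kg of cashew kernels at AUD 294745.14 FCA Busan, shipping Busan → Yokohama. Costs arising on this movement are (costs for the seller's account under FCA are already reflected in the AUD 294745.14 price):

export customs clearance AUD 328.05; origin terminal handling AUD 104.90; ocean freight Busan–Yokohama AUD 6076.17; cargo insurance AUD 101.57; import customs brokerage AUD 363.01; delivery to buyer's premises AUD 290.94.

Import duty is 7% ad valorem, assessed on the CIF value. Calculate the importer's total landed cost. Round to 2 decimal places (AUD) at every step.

FCA: the seller delivers export-cleared goods to the carrier; the buyer bears costs from that point.
Already in the invoice (seller's account under FCA): export clearance — exclude.
CIF value = FCA price + origin terminal + freight + insurance = 294745.14 + 104.90 + 6076.17 + 101.57 = 301027.78
Import duty = 301027.78 × 7% = 21071.94
Buyer bears: origin terminal 104.90 + freight 6076.17 + insurance 101.57 + brokerage 363.01 + delivery 290.94 + duty 21071.94 = 28008.53
Landed cost = invoice 294745.14 + 28008.53 = 322753.67

Total landed cost: AUD 322753.67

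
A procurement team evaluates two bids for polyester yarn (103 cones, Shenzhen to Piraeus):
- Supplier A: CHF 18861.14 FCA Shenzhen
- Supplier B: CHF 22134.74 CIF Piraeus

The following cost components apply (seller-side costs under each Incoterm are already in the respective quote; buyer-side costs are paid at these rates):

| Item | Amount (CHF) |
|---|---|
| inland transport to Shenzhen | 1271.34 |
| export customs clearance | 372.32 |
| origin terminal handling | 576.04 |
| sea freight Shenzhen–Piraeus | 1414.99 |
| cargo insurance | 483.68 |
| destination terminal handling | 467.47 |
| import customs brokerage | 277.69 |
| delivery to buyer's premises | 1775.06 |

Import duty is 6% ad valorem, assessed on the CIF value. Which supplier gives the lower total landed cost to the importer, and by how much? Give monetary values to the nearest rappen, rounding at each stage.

Supplier A is cheaper by CHF 846.82

Supplier A (FCA):
CIF value = FCA price + origin terminal + freight + insurance = 18861.14 + 576.04 + 1414.99 + 483.68 = 21335.85
Import duty = 21335.85 × 6% = 1280.15
Buyer bears (A): 576.04 + 1414.99 + 483.68 + 467.47 + 277.69 + 1775.06 = 4994.93
Landed cost (A) = invoice 18861.14 + 4994.93 + duty 1280.15 = 25136.22
Supplier B (CIF):
The CIF price already equals the CIF value: 22134.74
Import duty = 22134.74 × 6% = 1328.08
Buyer bears (B): 467.47 + 277.69 + 1775.06 = 2520.22
Landed cost (B) = invoice 22134.74 + 2520.22 + duty 1328.08 = 25983.04
Difference = |25136.22 − 25983.04| = 846.82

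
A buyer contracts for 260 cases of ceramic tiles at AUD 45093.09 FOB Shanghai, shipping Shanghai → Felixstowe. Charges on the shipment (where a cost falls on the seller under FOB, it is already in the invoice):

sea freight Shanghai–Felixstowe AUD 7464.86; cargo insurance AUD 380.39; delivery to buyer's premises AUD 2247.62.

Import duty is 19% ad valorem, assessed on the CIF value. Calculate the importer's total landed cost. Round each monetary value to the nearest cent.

Total landed cost: AUD 65244.24

FOB: the seller bears costs until goods are on board at the origin port; the buyer bears freight, insurance and all costs thereafter.
CIF value = FOB price + freight + insurance = 45093.09 + 7464.86 + 380.39 = 52938.34
Import duty = 52938.34 × 19% = 10058.28
Buyer bears: freight 7464.86 + insurance 380.39 + delivery 2247.62 + duty 10058.28 = 20151.15
Landed cost = invoice 45093.09 + 20151.15 = 65244.24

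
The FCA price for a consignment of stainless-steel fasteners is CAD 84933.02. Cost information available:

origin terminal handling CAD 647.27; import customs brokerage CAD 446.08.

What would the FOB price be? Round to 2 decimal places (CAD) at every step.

FOB price: CAD 85580.29

Not relevant to the conversion: brokerage — on the buyer under both terms; not part of either seller's price.
From FCA to FOB, the seller additionally bears: origin terminal.
FOB price = 84933.02 + 647.27 = 85580.29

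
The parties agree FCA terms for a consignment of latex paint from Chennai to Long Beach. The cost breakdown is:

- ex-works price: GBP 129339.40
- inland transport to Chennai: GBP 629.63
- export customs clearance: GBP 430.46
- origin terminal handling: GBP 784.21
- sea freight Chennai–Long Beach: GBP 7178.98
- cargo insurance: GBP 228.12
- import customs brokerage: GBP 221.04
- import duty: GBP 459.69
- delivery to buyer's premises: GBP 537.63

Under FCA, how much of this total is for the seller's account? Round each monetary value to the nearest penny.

Seller's account: GBP 130399.49

FCA: the seller delivers export-cleared goods to the carrier; the buyer bears costs from that point.
Seller's account: goods 129339.40 + inland to port 629.63 + export clearance 430.46 = 130399.49
Buyer's account: origin terminal 784.21 + freight 7178.98 + insurance 228.12 + brokerage 221.04 + duty 459.69 + delivery 537.63 = 9409.67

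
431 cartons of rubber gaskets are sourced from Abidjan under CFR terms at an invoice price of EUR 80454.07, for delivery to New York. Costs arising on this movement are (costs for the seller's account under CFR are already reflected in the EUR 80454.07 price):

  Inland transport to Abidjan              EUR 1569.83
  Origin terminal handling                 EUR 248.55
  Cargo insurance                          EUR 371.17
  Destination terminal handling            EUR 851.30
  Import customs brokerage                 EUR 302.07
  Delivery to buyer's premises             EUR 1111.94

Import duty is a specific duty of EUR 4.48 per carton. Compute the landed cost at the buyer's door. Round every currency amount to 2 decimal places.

CFR: the seller pays costs through ocean freight to the destination port, but not insurance.
Already in the invoice (seller's account under CFR): inland to port, origin terminal — exclude.
CIF value = CFR price + insurance = 80454.07 + 371.17 = 80825.24
Import duty = 431 × 4.48 = 1930.88
Buyer bears: insurance 371.17 + destination terminal 851.30 + brokerage 302.07 + delivery 1111.94 + duty 1930.88 = 4567.36
Landed cost = invoice 80454.07 + 4567.36 = 85021.43

Total landed cost: EUR 85021.43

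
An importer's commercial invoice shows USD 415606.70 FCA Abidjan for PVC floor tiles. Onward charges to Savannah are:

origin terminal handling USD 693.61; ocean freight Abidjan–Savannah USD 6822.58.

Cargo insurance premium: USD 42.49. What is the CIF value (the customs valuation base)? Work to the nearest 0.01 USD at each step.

CIF = FCA price + pre-shipment costs + freight + insurance
CIF = 415606.70 + 693.61 + 6822.58 + 42.49 = 423165.38

CIF value: USD 423165.38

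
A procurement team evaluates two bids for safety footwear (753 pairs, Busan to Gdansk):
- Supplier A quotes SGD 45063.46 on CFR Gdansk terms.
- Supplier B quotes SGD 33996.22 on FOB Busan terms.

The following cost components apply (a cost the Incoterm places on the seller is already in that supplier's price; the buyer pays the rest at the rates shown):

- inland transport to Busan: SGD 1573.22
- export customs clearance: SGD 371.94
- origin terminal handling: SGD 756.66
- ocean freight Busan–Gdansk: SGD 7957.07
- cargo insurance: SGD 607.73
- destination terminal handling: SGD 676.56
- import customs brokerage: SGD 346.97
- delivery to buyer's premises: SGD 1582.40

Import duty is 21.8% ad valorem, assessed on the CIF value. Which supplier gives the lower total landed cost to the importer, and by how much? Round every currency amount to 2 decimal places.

Supplier B is cheaper by SGD 3788.19

Supplier A (CFR):
CIF value = CFR price + insurance = 45063.46 + 607.73 = 45671.19
Import duty = 45671.19 × 21.8% = 9956.32
Buyer bears (A): 607.73 + 676.56 + 346.97 + 1582.40 = 3213.66
Landed cost (A) = invoice 45063.46 + 3213.66 + duty 9956.32 = 58233.44
Supplier B (FOB):
CIF value = FOB price + freight + insurance = 33996.22 + 7957.07 + 607.73 = 42561.02
Import duty = 42561.02 × 21.8% = 9278.30
Buyer bears (B): 7957.07 + 607.73 + 676.56 + 346.97 + 1582.40 = 11170.73
Landed cost (B) = invoice 33996.22 + 11170.73 + duty 9278.30 = 54445.25
Difference = |58233.44 − 54445.25| = 3788.19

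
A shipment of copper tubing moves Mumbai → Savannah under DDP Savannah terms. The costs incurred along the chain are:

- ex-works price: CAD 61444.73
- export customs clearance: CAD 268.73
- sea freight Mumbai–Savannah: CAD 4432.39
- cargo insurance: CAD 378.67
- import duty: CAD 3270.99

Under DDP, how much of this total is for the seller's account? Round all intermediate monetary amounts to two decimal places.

Seller's account: CAD 69795.51

DDP: the seller bears all costs including import duty.
Seller's account: goods 61444.73 + export clearance 268.73 + freight 4432.39 + insurance 378.67 + duty 3270.99 = 69795.51
Buyer's account: 0.00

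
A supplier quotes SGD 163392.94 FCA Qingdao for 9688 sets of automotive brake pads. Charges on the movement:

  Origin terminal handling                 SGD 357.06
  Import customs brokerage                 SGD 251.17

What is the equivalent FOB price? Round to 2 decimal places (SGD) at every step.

FOB price: SGD 163750.00

Not relevant to the conversion: brokerage — on the buyer under both terms; not part of either seller's price.
From FCA to FOB, the seller additionally bears: origin terminal.
FOB price = 163392.94 + 357.06 = 163750.00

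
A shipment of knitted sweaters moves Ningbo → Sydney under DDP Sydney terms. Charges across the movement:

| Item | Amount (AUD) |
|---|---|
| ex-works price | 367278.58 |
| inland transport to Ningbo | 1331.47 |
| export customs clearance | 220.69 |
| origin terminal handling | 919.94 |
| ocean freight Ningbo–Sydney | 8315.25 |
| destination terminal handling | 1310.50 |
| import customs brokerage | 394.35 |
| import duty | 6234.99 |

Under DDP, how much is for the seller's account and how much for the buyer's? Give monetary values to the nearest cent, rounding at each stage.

DDP: the seller bears all costs including import duty.
Seller's account: goods 367278.58 + inland to port 1331.47 + export clearance 220.69 + origin terminal 919.94 + freight 8315.25 + destination terminal 1310.50 + brokerage 394.35 + duty 6234.99 = 386005.77
Buyer's account: 0.00

Seller: AUD 386005.77; buyer: AUD 0.00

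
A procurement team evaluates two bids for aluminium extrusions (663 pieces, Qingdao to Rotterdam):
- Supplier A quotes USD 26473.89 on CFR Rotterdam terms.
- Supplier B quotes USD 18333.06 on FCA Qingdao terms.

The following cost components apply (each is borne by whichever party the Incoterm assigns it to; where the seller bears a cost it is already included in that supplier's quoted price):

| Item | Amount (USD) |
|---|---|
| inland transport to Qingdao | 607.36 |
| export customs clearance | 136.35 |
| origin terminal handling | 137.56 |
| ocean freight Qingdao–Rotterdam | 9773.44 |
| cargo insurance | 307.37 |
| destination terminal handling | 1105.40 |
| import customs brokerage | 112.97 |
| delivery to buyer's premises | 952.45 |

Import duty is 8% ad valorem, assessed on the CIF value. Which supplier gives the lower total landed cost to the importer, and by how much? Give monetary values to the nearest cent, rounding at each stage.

Supplier A (CFR):
CIF value = CFR price + insurance = 26473.89 + 307.37 = 26781.26
Import duty = 26781.26 × 8% = 2142.50
Buyer bears (A): 307.37 + 1105.40 + 112.97 + 952.45 = 2478.19
Landed cost (A) = invoice 26473.89 + 2478.19 + duty 2142.50 = 31094.58
Supplier B (FCA):
CIF value = FCA price + origin terminal + freight + insurance = 18333.06 + 137.56 + 9773.44 + 307.37 = 28551.43
Import duty = 28551.43 × 8% = 2284.11
Buyer bears (B): 137.56 + 9773.44 + 307.37 + 1105.40 + 112.97 + 952.45 = 12389.19
Landed cost (B) = invoice 18333.06 + 12389.19 + duty 2284.11 = 33006.36
Difference = |31094.58 − 33006.36| = 1911.78

Supplier A is cheaper by USD 1911.78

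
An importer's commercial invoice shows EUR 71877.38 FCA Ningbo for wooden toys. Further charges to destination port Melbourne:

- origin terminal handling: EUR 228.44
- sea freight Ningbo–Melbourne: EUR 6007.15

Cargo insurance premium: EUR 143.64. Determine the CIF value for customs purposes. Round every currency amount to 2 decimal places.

CIF = FCA price + pre-shipment costs + freight + insurance
CIF = 71877.38 + 228.44 + 6007.15 + 143.64 = 78256.61

CIF value: EUR 78256.61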